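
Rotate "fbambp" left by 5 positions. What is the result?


Input: "fbambp", rotate left by 5
First 5 characters: "fbamb"
Remaining characters: "p"
Concatenate remaining + first: "p" + "fbamb" = "pfbamb"

pfbamb


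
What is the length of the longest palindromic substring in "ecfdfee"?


Input: "ecfdfee"
Checking substrings for palindromes:
  [2:5] "fdf" (len 3) => palindrome
  [5:7] "ee" (len 2) => palindrome
Longest palindromic substring: "fdf" with length 3

3


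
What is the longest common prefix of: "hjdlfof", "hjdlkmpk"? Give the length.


Words: hjdlfof, hjdlkmpk
  Position 0: all 'h' => match
  Position 1: all 'j' => match
  Position 2: all 'd' => match
  Position 3: all 'l' => match
  Position 4: ('f', 'k') => mismatch, stop
LCP = "hjdl" (length 4)

4


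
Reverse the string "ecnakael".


Input: ecnakael
Reading characters right to left:
  Position 7: 'l'
  Position 6: 'e'
  Position 5: 'a'
  Position 4: 'k'
  Position 3: 'a'
  Position 2: 'n'
  Position 1: 'c'
  Position 0: 'e'
Reversed: leakance

leakance


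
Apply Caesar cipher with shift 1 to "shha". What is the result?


Caesar cipher: shift "shha" by 1
  's' (pos 18) + 1 = pos 19 = 't'
  'h' (pos 7) + 1 = pos 8 = 'i'
  'h' (pos 7) + 1 = pos 8 = 'i'
  'a' (pos 0) + 1 = pos 1 = 'b'
Result: tiib

tiib


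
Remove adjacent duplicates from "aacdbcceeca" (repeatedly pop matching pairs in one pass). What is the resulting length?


Input: aacdbcceeca
Stack-based adjacent duplicate removal:
  Read 'a': push. Stack: a
  Read 'a': matches stack top 'a' => pop. Stack: (empty)
  Read 'c': push. Stack: c
  Read 'd': push. Stack: cd
  Read 'b': push. Stack: cdb
  Read 'c': push. Stack: cdbc
  Read 'c': matches stack top 'c' => pop. Stack: cdb
  Read 'e': push. Stack: cdbe
  Read 'e': matches stack top 'e' => pop. Stack: cdb
  Read 'c': push. Stack: cdbc
  Read 'a': push. Stack: cdbca
Final stack: "cdbca" (length 5)

5


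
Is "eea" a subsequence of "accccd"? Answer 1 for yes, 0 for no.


Check if "eea" is a subsequence of "accccd"
Greedy scan:
  Position 0 ('a'): no match needed
  Position 1 ('c'): no match needed
  Position 2 ('c'): no match needed
  Position 3 ('c'): no match needed
  Position 4 ('c'): no match needed
  Position 5 ('d'): no match needed
Only matched 0/3 characters => not a subsequence

0


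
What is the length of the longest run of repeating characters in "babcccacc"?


Input: "babcccacc"
Scanning for longest run:
  Position 1 ('a'): new char, reset run to 1
  Position 2 ('b'): new char, reset run to 1
  Position 3 ('c'): new char, reset run to 1
  Position 4 ('c'): continues run of 'c', length=2
  Position 5 ('c'): continues run of 'c', length=3
  Position 6 ('a'): new char, reset run to 1
  Position 7 ('c'): new char, reset run to 1
  Position 8 ('c'): continues run of 'c', length=2
Longest run: 'c' with length 3

3


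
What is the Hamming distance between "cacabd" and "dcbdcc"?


Comparing "cacabd" and "dcbdcc" position by position:
  Position 0: 'c' vs 'd' => differ
  Position 1: 'a' vs 'c' => differ
  Position 2: 'c' vs 'b' => differ
  Position 3: 'a' vs 'd' => differ
  Position 4: 'b' vs 'c' => differ
  Position 5: 'd' vs 'c' => differ
Total differences (Hamming distance): 6

6


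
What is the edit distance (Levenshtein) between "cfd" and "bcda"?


Computing edit distance: "cfd" -> "bcda"
DP table:
           b    c    d    a
      0    1    2    3    4
  c   1    1    1    2    3
  f   2    2    2    2    3
  d   3    3    3    2    3
Edit distance = dp[3][4] = 3

3


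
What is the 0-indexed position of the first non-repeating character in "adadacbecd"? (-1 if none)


Input: adadacbecd
Character frequencies:
  'a': 3
  'b': 1
  'c': 2
  'd': 3
  'e': 1
Scanning left to right for freq == 1:
  Position 0 ('a'): freq=3, skip
  Position 1 ('d'): freq=3, skip
  Position 2 ('a'): freq=3, skip
  Position 3 ('d'): freq=3, skip
  Position 4 ('a'): freq=3, skip
  Position 5 ('c'): freq=2, skip
  Position 6 ('b'): unique! => answer = 6

6


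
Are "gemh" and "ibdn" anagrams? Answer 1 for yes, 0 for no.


Strings: "gemh", "ibdn"
Sorted first:  eghm
Sorted second: bdin
Differ at position 0: 'e' vs 'b' => not anagrams

0


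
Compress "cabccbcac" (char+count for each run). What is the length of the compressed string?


Input: cabccbcac
Runs:
  'c' x 1 => "c1"
  'a' x 1 => "a1"
  'b' x 1 => "b1"
  'c' x 2 => "c2"
  'b' x 1 => "b1"
  'c' x 1 => "c1"
  'a' x 1 => "a1"
  'c' x 1 => "c1"
Compressed: "c1a1b1c2b1c1a1c1"
Compressed length: 16

16


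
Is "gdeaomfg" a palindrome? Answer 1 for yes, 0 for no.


Input: gdeaomfg
Reversed: gfmoaedg
  Compare pos 0 ('g') with pos 7 ('g'): match
  Compare pos 1 ('d') with pos 6 ('f'): MISMATCH
  Compare pos 2 ('e') with pos 5 ('m'): MISMATCH
  Compare pos 3 ('a') with pos 4 ('o'): MISMATCH
Result: not a palindrome

0


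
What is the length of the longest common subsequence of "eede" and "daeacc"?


LCS of "eede" and "daeacc"
DP table:
           d    a    e    a    c    c
      0    0    0    0    0    0    0
  e   0    0    0    1    1    1    1
  e   0    0    0    1    1    1    1
  d   0    1    1    1    1    1    1
  e   0    1    1    2    2    2    2
LCS length = dp[4][6] = 2

2


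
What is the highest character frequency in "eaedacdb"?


Input: eaedacdb
Character counts:
  'a': 2
  'b': 1
  'c': 1
  'd': 2
  'e': 2
Maximum frequency: 2

2


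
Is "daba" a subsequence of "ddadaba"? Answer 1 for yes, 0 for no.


Check if "daba" is a subsequence of "ddadaba"
Greedy scan:
  Position 0 ('d'): matches sub[0] = 'd'
  Position 1 ('d'): no match needed
  Position 2 ('a'): matches sub[1] = 'a'
  Position 3 ('d'): no match needed
  Position 4 ('a'): no match needed
  Position 5 ('b'): matches sub[2] = 'b'
  Position 6 ('a'): matches sub[3] = 'a'
All 4 characters matched => is a subsequence

1


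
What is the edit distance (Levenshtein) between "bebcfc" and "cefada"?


Computing edit distance: "bebcfc" -> "cefada"
DP table:
           c    e    f    a    d    a
      0    1    2    3    4    5    6
  b   1    1    2    3    4    5    6
  e   2    2    1    2    3    4    5
  b   3    3    2    2    3    4    5
  c   4    3    3    3    3    4    5
  f   5    4    4    3    4    4    5
  c   6    5    5    4    4    5    5
Edit distance = dp[6][6] = 5

5


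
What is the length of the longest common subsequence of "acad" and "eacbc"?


LCS of "acad" and "eacbc"
DP table:
           e    a    c    b    c
      0    0    0    0    0    0
  a   0    0    1    1    1    1
  c   0    0    1    2    2    2
  a   0    0    1    2    2    2
  d   0    0    1    2    2    2
LCS length = dp[4][5] = 2

2


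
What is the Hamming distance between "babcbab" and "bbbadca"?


Comparing "babcbab" and "bbbadca" position by position:
  Position 0: 'b' vs 'b' => same
  Position 1: 'a' vs 'b' => differ
  Position 2: 'b' vs 'b' => same
  Position 3: 'c' vs 'a' => differ
  Position 4: 'b' vs 'd' => differ
  Position 5: 'a' vs 'c' => differ
  Position 6: 'b' vs 'a' => differ
Total differences (Hamming distance): 5

5


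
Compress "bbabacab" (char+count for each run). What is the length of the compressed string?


Input: bbabacab
Runs:
  'b' x 2 => "b2"
  'a' x 1 => "a1"
  'b' x 1 => "b1"
  'a' x 1 => "a1"
  'c' x 1 => "c1"
  'a' x 1 => "a1"
  'b' x 1 => "b1"
Compressed: "b2a1b1a1c1a1b1"
Compressed length: 14

14


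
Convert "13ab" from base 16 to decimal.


Input: "13ab" in base 16
Positional expansion:
  Digit '1' (value 1) x 16^3 = 4096
  Digit '3' (value 3) x 16^2 = 768
  Digit 'a' (value 10) x 16^1 = 160
  Digit 'b' (value 11) x 16^0 = 11
Sum = 5035

5035


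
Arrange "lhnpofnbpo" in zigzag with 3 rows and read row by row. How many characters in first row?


Zigzag "lhnpofnbpo" into 3 rows:
Placing characters:
  'l' => row 0
  'h' => row 1
  'n' => row 2
  'p' => row 1
  'o' => row 0
  'f' => row 1
  'n' => row 2
  'b' => row 1
  'p' => row 0
  'o' => row 1
Rows:
  Row 0: "lop"
  Row 1: "hpfbo"
  Row 2: "nn"
First row length: 3

3


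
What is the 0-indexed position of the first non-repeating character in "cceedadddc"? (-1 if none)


Input: cceedadddc
Character frequencies:
  'a': 1
  'c': 3
  'd': 4
  'e': 2
Scanning left to right for freq == 1:
  Position 0 ('c'): freq=3, skip
  Position 1 ('c'): freq=3, skip
  Position 2 ('e'): freq=2, skip
  Position 3 ('e'): freq=2, skip
  Position 4 ('d'): freq=4, skip
  Position 5 ('a'): unique! => answer = 5

5


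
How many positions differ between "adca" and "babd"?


Comparing "adca" and "babd" position by position:
  Position 0: 'a' vs 'b' => DIFFER
  Position 1: 'd' vs 'a' => DIFFER
  Position 2: 'c' vs 'b' => DIFFER
  Position 3: 'a' vs 'd' => DIFFER
Positions that differ: 4

4


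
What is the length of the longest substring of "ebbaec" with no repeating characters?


Input: "ebbaec"
Sliding window (track last position of each char):
  Position 0 ('e'): window [0,0] length 1 -- new best
  Position 1 ('b'): window [0,1] length 2 -- new best
  Position 2 ('b'): repeat (last at 1), move window start to 2
  Position 2 ('b'): window [2,2] length 1
  Position 3 ('a'): window [2,3] length 2
  Position 4 ('e'): window [2,4] length 3 -- new best
  Position 5 ('c'): window [2,5] length 4 -- new best
Longest substring with no repeats: "baec" with length 4

4


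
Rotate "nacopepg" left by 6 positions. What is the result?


Input: "nacopepg", rotate left by 6
First 6 characters: "nacope"
Remaining characters: "pg"
Concatenate remaining + first: "pg" + "nacope" = "pgnacope"

pgnacope


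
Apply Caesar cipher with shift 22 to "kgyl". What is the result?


Caesar cipher: shift "kgyl" by 22
  'k' (pos 10) + 22 = pos 6 = 'g'
  'g' (pos 6) + 22 = pos 2 = 'c'
  'y' (pos 24) + 22 = pos 20 = 'u'
  'l' (pos 11) + 22 = pos 7 = 'h'
Result: gcuh

gcuh


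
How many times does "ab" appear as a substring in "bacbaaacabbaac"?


Searching for "ab" in "bacbaaacabbaac"
Scanning each position:
  Position 0: "ba" => no
  Position 1: "ac" => no
  Position 2: "cb" => no
  Position 3: "ba" => no
  Position 4: "aa" => no
  Position 5: "aa" => no
  Position 6: "ac" => no
  Position 7: "ca" => no
  Position 8: "ab" => MATCH
  Position 9: "bb" => no
  Position 10: "ba" => no
  Position 11: "aa" => no
  Position 12: "ac" => no
Total occurrences: 1

1


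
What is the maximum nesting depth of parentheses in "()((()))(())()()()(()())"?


Input: "()((()))(())()()()(()())"
Tracking depth:
  Position 0 '(': depth becomes 1
  Position 1 ')': depth becomes 0
  Position 2 '(': depth becomes 1
  Position 3 '(': depth becomes 2
  Position 4 '(': depth becomes 3
  Position 5 ')': depth becomes 2
  Position 6 ')': depth becomes 1
  Position 7 ')': depth becomes 0
  Position 8 '(': depth becomes 1
  Position 9 '(': depth becomes 2
  Position 10 ')': depth becomes 1
  Position 11 ')': depth becomes 0
  Position 12 '(': depth becomes 1
  Position 13 ')': depth becomes 0
  Position 14 '(': depth becomes 1
  Position 15 ')': depth becomes 0
  Position 16 '(': depth becomes 1
  Position 17 ')': depth becomes 0
  Position 18 '(': depth becomes 1
  Position 19 '(': depth becomes 2
  Position 20 ')': depth becomes 1
  Position 21 '(': depth becomes 2
  Position 22 ')': depth becomes 1
  Position 23 ')': depth becomes 0
Maximum depth reached: 3

3


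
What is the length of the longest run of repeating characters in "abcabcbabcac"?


Input: "abcabcbabcac"
Scanning for longest run:
  Position 1 ('b'): new char, reset run to 1
  Position 2 ('c'): new char, reset run to 1
  Position 3 ('a'): new char, reset run to 1
  Position 4 ('b'): new char, reset run to 1
  Position 5 ('c'): new char, reset run to 1
  Position 6 ('b'): new char, reset run to 1
  Position 7 ('a'): new char, reset run to 1
  Position 8 ('b'): new char, reset run to 1
  Position 9 ('c'): new char, reset run to 1
  Position 10 ('a'): new char, reset run to 1
  Position 11 ('c'): new char, reset run to 1
Longest run: 'a' with length 1

1


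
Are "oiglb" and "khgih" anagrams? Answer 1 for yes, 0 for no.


Strings: "oiglb", "khgih"
Sorted first:  bgilo
Sorted second: ghhik
Differ at position 0: 'b' vs 'g' => not anagrams

0


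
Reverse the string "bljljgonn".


Input: bljljgonn
Reading characters right to left:
  Position 8: 'n'
  Position 7: 'n'
  Position 6: 'o'
  Position 5: 'g'
  Position 4: 'j'
  Position 3: 'l'
  Position 2: 'j'
  Position 1: 'l'
  Position 0: 'b'
Reversed: nnogjljlb

nnogjljlb


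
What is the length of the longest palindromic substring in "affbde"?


Input: "affbde"
Checking substrings for palindromes:
  [1:3] "ff" (len 2) => palindrome
Longest palindromic substring: "ff" with length 2

2


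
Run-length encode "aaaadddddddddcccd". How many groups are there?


Input: aaaadddddddddcccd
Scanning for consecutive runs:
  Group 1: 'a' x 4 (positions 0-3)
  Group 2: 'd' x 9 (positions 4-12)
  Group 3: 'c' x 3 (positions 13-15)
  Group 4: 'd' x 1 (positions 16-16)
Total groups: 4

4


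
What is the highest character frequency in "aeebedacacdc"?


Input: aeebedacacdc
Character counts:
  'a': 3
  'b': 1
  'c': 3
  'd': 2
  'e': 3
Maximum frequency: 3

3


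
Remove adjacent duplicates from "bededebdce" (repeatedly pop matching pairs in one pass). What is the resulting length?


Input: bededebdce
Stack-based adjacent duplicate removal:
  Read 'b': push. Stack: b
  Read 'e': push. Stack: be
  Read 'd': push. Stack: bed
  Read 'e': push. Stack: bede
  Read 'd': push. Stack: beded
  Read 'e': push. Stack: bedede
  Read 'b': push. Stack: bededeb
  Read 'd': push. Stack: bededebd
  Read 'c': push. Stack: bededebdc
  Read 'e': push. Stack: bededebdce
Final stack: "bededebdce" (length 10)

10


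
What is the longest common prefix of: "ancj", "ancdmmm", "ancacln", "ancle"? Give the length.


Words: ancj, ancdmmm, ancacln, ancle
  Position 0: all 'a' => match
  Position 1: all 'n' => match
  Position 2: all 'c' => match
  Position 3: ('j', 'd', 'a', 'l') => mismatch, stop
LCP = "anc" (length 3)

3


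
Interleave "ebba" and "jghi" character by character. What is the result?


Interleaving "ebba" and "jghi":
  Position 0: 'e' from first, 'j' from second => "ej"
  Position 1: 'b' from first, 'g' from second => "bg"
  Position 2: 'b' from first, 'h' from second => "bh"
  Position 3: 'a' from first, 'i' from second => "ai"
Result: ejbgbhai

ejbgbhai


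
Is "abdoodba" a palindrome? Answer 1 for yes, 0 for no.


Input: abdoodba
Reversed: abdoodba
  Compare pos 0 ('a') with pos 7 ('a'): match
  Compare pos 1 ('b') with pos 6 ('b'): match
  Compare pos 2 ('d') with pos 5 ('d'): match
  Compare pos 3 ('o') with pos 4 ('o'): match
Result: palindrome

1


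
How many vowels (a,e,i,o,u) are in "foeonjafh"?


Input: foeonjafh
Checking each character:
  'f' at position 0: consonant
  'o' at position 1: vowel (running total: 1)
  'e' at position 2: vowel (running total: 2)
  'o' at position 3: vowel (running total: 3)
  'n' at position 4: consonant
  'j' at position 5: consonant
  'a' at position 6: vowel (running total: 4)
  'f' at position 7: consonant
  'h' at position 8: consonant
Total vowels: 4

4


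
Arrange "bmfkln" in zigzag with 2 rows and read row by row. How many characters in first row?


Zigzag "bmfkln" into 2 rows:
Placing characters:
  'b' => row 0
  'm' => row 1
  'f' => row 0
  'k' => row 1
  'l' => row 0
  'n' => row 1
Rows:
  Row 0: "bfl"
  Row 1: "mkn"
First row length: 3

3


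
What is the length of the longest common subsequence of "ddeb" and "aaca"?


LCS of "ddeb" and "aaca"
DP table:
           a    a    c    a
      0    0    0    0    0
  d   0    0    0    0    0
  d   0    0    0    0    0
  e   0    0    0    0    0
  b   0    0    0    0    0
LCS length = dp[4][4] = 0

0


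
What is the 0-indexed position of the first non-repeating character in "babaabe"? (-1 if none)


Input: babaabe
Character frequencies:
  'a': 3
  'b': 3
  'e': 1
Scanning left to right for freq == 1:
  Position 0 ('b'): freq=3, skip
  Position 1 ('a'): freq=3, skip
  Position 2 ('b'): freq=3, skip
  Position 3 ('a'): freq=3, skip
  Position 4 ('a'): freq=3, skip
  Position 5 ('b'): freq=3, skip
  Position 6 ('e'): unique! => answer = 6

6


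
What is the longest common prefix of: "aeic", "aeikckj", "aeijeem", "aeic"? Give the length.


Words: aeic, aeikckj, aeijeem, aeic
  Position 0: all 'a' => match
  Position 1: all 'e' => match
  Position 2: all 'i' => match
  Position 3: ('c', 'k', 'j', 'c') => mismatch, stop
LCP = "aei" (length 3)

3


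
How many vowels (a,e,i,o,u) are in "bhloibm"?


Input: bhloibm
Checking each character:
  'b' at position 0: consonant
  'h' at position 1: consonant
  'l' at position 2: consonant
  'o' at position 3: vowel (running total: 1)
  'i' at position 4: vowel (running total: 2)
  'b' at position 5: consonant
  'm' at position 6: consonant
Total vowels: 2

2


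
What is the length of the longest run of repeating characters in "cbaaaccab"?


Input: "cbaaaccab"
Scanning for longest run:
  Position 1 ('b'): new char, reset run to 1
  Position 2 ('a'): new char, reset run to 1
  Position 3 ('a'): continues run of 'a', length=2
  Position 4 ('a'): continues run of 'a', length=3
  Position 5 ('c'): new char, reset run to 1
  Position 6 ('c'): continues run of 'c', length=2
  Position 7 ('a'): new char, reset run to 1
  Position 8 ('b'): new char, reset run to 1
Longest run: 'a' with length 3

3


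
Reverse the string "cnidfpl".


Input: cnidfpl
Reading characters right to left:
  Position 6: 'l'
  Position 5: 'p'
  Position 4: 'f'
  Position 3: 'd'
  Position 2: 'i'
  Position 1: 'n'
  Position 0: 'c'
Reversed: lpfdinc

lpfdinc


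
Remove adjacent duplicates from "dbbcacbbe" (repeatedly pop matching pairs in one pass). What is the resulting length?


Input: dbbcacbbe
Stack-based adjacent duplicate removal:
  Read 'd': push. Stack: d
  Read 'b': push. Stack: db
  Read 'b': matches stack top 'b' => pop. Stack: d
  Read 'c': push. Stack: dc
  Read 'a': push. Stack: dca
  Read 'c': push. Stack: dcac
  Read 'b': push. Stack: dcacb
  Read 'b': matches stack top 'b' => pop. Stack: dcac
  Read 'e': push. Stack: dcace
Final stack: "dcace" (length 5)

5


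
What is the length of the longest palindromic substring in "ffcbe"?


Input: "ffcbe"
Checking substrings for palindromes:
  [0:2] "ff" (len 2) => palindrome
Longest palindromic substring: "ff" with length 2

2


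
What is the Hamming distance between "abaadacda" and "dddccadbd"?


Comparing "abaadacda" and "dddccadbd" position by position:
  Position 0: 'a' vs 'd' => differ
  Position 1: 'b' vs 'd' => differ
  Position 2: 'a' vs 'd' => differ
  Position 3: 'a' vs 'c' => differ
  Position 4: 'd' vs 'c' => differ
  Position 5: 'a' vs 'a' => same
  Position 6: 'c' vs 'd' => differ
  Position 7: 'd' vs 'b' => differ
  Position 8: 'a' vs 'd' => differ
Total differences (Hamming distance): 8

8


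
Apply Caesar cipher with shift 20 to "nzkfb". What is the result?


Caesar cipher: shift "nzkfb" by 20
  'n' (pos 13) + 20 = pos 7 = 'h'
  'z' (pos 25) + 20 = pos 19 = 't'
  'k' (pos 10) + 20 = pos 4 = 'e'
  'f' (pos 5) + 20 = pos 25 = 'z'
  'b' (pos 1) + 20 = pos 21 = 'v'
Result: htezv

htezv


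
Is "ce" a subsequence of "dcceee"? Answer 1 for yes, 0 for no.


Check if "ce" is a subsequence of "dcceee"
Greedy scan:
  Position 0 ('d'): no match needed
  Position 1 ('c'): matches sub[0] = 'c'
  Position 2 ('c'): no match needed
  Position 3 ('e'): matches sub[1] = 'e'
  Position 4 ('e'): no match needed
  Position 5 ('e'): no match needed
All 2 characters matched => is a subsequence

1


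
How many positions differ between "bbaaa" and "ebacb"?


Comparing "bbaaa" and "ebacb" position by position:
  Position 0: 'b' vs 'e' => DIFFER
  Position 1: 'b' vs 'b' => same
  Position 2: 'a' vs 'a' => same
  Position 3: 'a' vs 'c' => DIFFER
  Position 4: 'a' vs 'b' => DIFFER
Positions that differ: 3

3


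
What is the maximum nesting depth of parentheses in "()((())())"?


Input: "()((())())"
Tracking depth:
  Position 0 '(': depth becomes 1
  Position 1 ')': depth becomes 0
  Position 2 '(': depth becomes 1
  Position 3 '(': depth becomes 2
  Position 4 '(': depth becomes 3
  Position 5 ')': depth becomes 2
  Position 6 ')': depth becomes 1
  Position 7 '(': depth becomes 2
  Position 8 ')': depth becomes 1
  Position 9 ')': depth becomes 0
Maximum depth reached: 3

3


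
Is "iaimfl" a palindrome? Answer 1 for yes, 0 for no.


Input: iaimfl
Reversed: lfmiai
  Compare pos 0 ('i') with pos 5 ('l'): MISMATCH
  Compare pos 1 ('a') with pos 4 ('f'): MISMATCH
  Compare pos 2 ('i') with pos 3 ('m'): MISMATCH
Result: not a palindrome

0


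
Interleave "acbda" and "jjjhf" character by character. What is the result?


Interleaving "acbda" and "jjjhf":
  Position 0: 'a' from first, 'j' from second => "aj"
  Position 1: 'c' from first, 'j' from second => "cj"
  Position 2: 'b' from first, 'j' from second => "bj"
  Position 3: 'd' from first, 'h' from second => "dh"
  Position 4: 'a' from first, 'f' from second => "af"
Result: ajcjbjdhaf

ajcjbjdhaf


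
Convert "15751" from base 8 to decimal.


Input: "15751" in base 8
Positional expansion:
  Digit '1' (value 1) x 8^4 = 4096
  Digit '5' (value 5) x 8^3 = 2560
  Digit '7' (value 7) x 8^2 = 448
  Digit '5' (value 5) x 8^1 = 40
  Digit '1' (value 1) x 8^0 = 1
Sum = 7145

7145


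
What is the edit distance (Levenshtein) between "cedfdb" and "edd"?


Computing edit distance: "cedfdb" -> "edd"
DP table:
           e    d    d
      0    1    2    3
  c   1    1    2    3
  e   2    1    2    3
  d   3    2    1    2
  f   4    3    2    2
  d   5    4    3    2
  b   6    5    4    3
Edit distance = dp[6][3] = 3

3


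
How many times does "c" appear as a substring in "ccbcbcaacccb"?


Searching for "c" in "ccbcbcaacccb"
Scanning each position:
  Position 0: "c" => MATCH
  Position 1: "c" => MATCH
  Position 2: "b" => no
  Position 3: "c" => MATCH
  Position 4: "b" => no
  Position 5: "c" => MATCH
  Position 6: "a" => no
  Position 7: "a" => no
  Position 8: "c" => MATCH
  Position 9: "c" => MATCH
  Position 10: "c" => MATCH
  Position 11: "b" => no
Total occurrences: 7

7


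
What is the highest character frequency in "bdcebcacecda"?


Input: bdcebcacecda
Character counts:
  'a': 2
  'b': 2
  'c': 4
  'd': 2
  'e': 2
Maximum frequency: 4

4


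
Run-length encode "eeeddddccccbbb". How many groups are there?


Input: eeeddddccccbbb
Scanning for consecutive runs:
  Group 1: 'e' x 3 (positions 0-2)
  Group 2: 'd' x 4 (positions 3-6)
  Group 3: 'c' x 4 (positions 7-10)
  Group 4: 'b' x 3 (positions 11-13)
Total groups: 4

4


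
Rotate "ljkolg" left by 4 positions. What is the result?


Input: "ljkolg", rotate left by 4
First 4 characters: "ljko"
Remaining characters: "lg"
Concatenate remaining + first: "lg" + "ljko" = "lgljko"

lgljko


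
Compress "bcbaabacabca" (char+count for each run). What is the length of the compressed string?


Input: bcbaabacabca
Runs:
  'b' x 1 => "b1"
  'c' x 1 => "c1"
  'b' x 1 => "b1"
  'a' x 2 => "a2"
  'b' x 1 => "b1"
  'a' x 1 => "a1"
  'c' x 1 => "c1"
  'a' x 1 => "a1"
  'b' x 1 => "b1"
  'c' x 1 => "c1"
  'a' x 1 => "a1"
Compressed: "b1c1b1a2b1a1c1a1b1c1a1"
Compressed length: 22

22


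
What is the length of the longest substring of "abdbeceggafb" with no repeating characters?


Input: "abdbeceggafb"
Sliding window (track last position of each char):
  Position 0 ('a'): window [0,0] length 1 -- new best
  Position 1 ('b'): window [0,1] length 2 -- new best
  Position 2 ('d'): window [0,2] length 3 -- new best
  Position 3 ('b'): repeat (last at 1), move window start to 2
  Position 3 ('b'): window [2,3] length 2
  Position 4 ('e'): window [2,4] length 3
  Position 5 ('c'): window [2,5] length 4 -- new best
  Position 6 ('e'): repeat (last at 4), move window start to 5
  Position 6 ('e'): window [5,6] length 2
  Position 7 ('g'): window [5,7] length 3
  Position 8 ('g'): repeat (last at 7), move window start to 8
  Position 8 ('g'): window [8,8] length 1
  Position 9 ('a'): window [8,9] length 2
  Position 10 ('f'): window [8,10] length 3
  Position 11 ('b'): window [8,11] length 4
Longest substring with no repeats: "dbec" with length 4

4


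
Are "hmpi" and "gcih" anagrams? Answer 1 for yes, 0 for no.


Strings: "hmpi", "gcih"
Sorted first:  himp
Sorted second: cghi
Differ at position 0: 'h' vs 'c' => not anagrams

0


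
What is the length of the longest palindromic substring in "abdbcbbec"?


Input: "abdbcbbec"
Checking substrings for palindromes:
  [1:4] "bdb" (len 3) => palindrome
  [3:6] "bcb" (len 3) => palindrome
  [5:7] "bb" (len 2) => palindrome
Longest palindromic substring: "bdb" with length 3

3


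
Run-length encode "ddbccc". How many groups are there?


Input: ddbccc
Scanning for consecutive runs:
  Group 1: 'd' x 2 (positions 0-1)
  Group 2: 'b' x 1 (positions 2-2)
  Group 3: 'c' x 3 (positions 3-5)
Total groups: 3

3


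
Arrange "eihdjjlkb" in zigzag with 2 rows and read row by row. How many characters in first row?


Zigzag "eihdjjlkb" into 2 rows:
Placing characters:
  'e' => row 0
  'i' => row 1
  'h' => row 0
  'd' => row 1
  'j' => row 0
  'j' => row 1
  'l' => row 0
  'k' => row 1
  'b' => row 0
Rows:
  Row 0: "ehjlb"
  Row 1: "idjk"
First row length: 5

5


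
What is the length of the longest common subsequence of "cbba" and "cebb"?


LCS of "cbba" and "cebb"
DP table:
           c    e    b    b
      0    0    0    0    0
  c   0    1    1    1    1
  b   0    1    1    2    2
  b   0    1    1    2    3
  a   0    1    1    2    3
LCS length = dp[4][4] = 3

3


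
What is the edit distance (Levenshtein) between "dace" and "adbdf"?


Computing edit distance: "dace" -> "adbdf"
DP table:
           a    d    b    d    f
      0    1    2    3    4    5
  d   1    1    1    2    3    4
  a   2    1    2    2    3    4
  c   3    2    2    3    3    4
  e   4    3    3    3    4    4
Edit distance = dp[4][5] = 4

4


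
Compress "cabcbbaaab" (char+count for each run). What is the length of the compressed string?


Input: cabcbbaaab
Runs:
  'c' x 1 => "c1"
  'a' x 1 => "a1"
  'b' x 1 => "b1"
  'c' x 1 => "c1"
  'b' x 2 => "b2"
  'a' x 3 => "a3"
  'b' x 1 => "b1"
Compressed: "c1a1b1c1b2a3b1"
Compressed length: 14

14


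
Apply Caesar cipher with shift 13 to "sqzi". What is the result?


Caesar cipher: shift "sqzi" by 13
  's' (pos 18) + 13 = pos 5 = 'f'
  'q' (pos 16) + 13 = pos 3 = 'd'
  'z' (pos 25) + 13 = pos 12 = 'm'
  'i' (pos 8) + 13 = pos 21 = 'v'
Result: fdmv

fdmv


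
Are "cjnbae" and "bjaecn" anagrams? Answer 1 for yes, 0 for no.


Strings: "cjnbae", "bjaecn"
Sorted first:  abcejn
Sorted second: abcejn
Sorted forms match => anagrams

1


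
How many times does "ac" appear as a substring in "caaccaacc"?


Searching for "ac" in "caaccaacc"
Scanning each position:
  Position 0: "ca" => no
  Position 1: "aa" => no
  Position 2: "ac" => MATCH
  Position 3: "cc" => no
  Position 4: "ca" => no
  Position 5: "aa" => no
  Position 6: "ac" => MATCH
  Position 7: "cc" => no
Total occurrences: 2

2


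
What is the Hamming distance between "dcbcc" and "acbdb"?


Comparing "dcbcc" and "acbdb" position by position:
  Position 0: 'd' vs 'a' => differ
  Position 1: 'c' vs 'c' => same
  Position 2: 'b' vs 'b' => same
  Position 3: 'c' vs 'd' => differ
  Position 4: 'c' vs 'b' => differ
Total differences (Hamming distance): 3

3


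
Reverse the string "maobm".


Input: maobm
Reading characters right to left:
  Position 4: 'm'
  Position 3: 'b'
  Position 2: 'o'
  Position 1: 'a'
  Position 0: 'm'
Reversed: mboam

mboam


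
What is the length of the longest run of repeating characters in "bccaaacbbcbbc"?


Input: "bccaaacbbcbbc"
Scanning for longest run:
  Position 1 ('c'): new char, reset run to 1
  Position 2 ('c'): continues run of 'c', length=2
  Position 3 ('a'): new char, reset run to 1
  Position 4 ('a'): continues run of 'a', length=2
  Position 5 ('a'): continues run of 'a', length=3
  Position 6 ('c'): new char, reset run to 1
  Position 7 ('b'): new char, reset run to 1
  Position 8 ('b'): continues run of 'b', length=2
  Position 9 ('c'): new char, reset run to 1
  Position 10 ('b'): new char, reset run to 1
  Position 11 ('b'): continues run of 'b', length=2
  Position 12 ('c'): new char, reset run to 1
Longest run: 'a' with length 3

3


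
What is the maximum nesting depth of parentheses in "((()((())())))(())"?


Input: "((()((())())))(())"
Tracking depth:
  Position 0 '(': depth becomes 1
  Position 1 '(': depth becomes 2
  Position 2 '(': depth becomes 3
  Position 3 ')': depth becomes 2
  Position 4 '(': depth becomes 3
  Position 5 '(': depth becomes 4
  Position 6 '(': depth becomes 5
  Position 7 ')': depth becomes 4
  Position 8 ')': depth becomes 3
  Position 9 '(': depth becomes 4
  Position 10 ')': depth becomes 3
  Position 11 ')': depth becomes 2
  Position 12 ')': depth becomes 1
  Position 13 ')': depth becomes 0
  Position 14 '(': depth becomes 1
  Position 15 '(': depth becomes 2
  Position 16 ')': depth becomes 1
  Position 17 ')': depth becomes 0
Maximum depth reached: 5

5


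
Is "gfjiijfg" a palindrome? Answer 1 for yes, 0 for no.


Input: gfjiijfg
Reversed: gfjiijfg
  Compare pos 0 ('g') with pos 7 ('g'): match
  Compare pos 1 ('f') with pos 6 ('f'): match
  Compare pos 2 ('j') with pos 5 ('j'): match
  Compare pos 3 ('i') with pos 4 ('i'): match
Result: palindrome

1


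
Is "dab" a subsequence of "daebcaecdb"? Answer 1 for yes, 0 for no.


Check if "dab" is a subsequence of "daebcaecdb"
Greedy scan:
  Position 0 ('d'): matches sub[0] = 'd'
  Position 1 ('a'): matches sub[1] = 'a'
  Position 2 ('e'): no match needed
  Position 3 ('b'): matches sub[2] = 'b'
  Position 4 ('c'): no match needed
  Position 5 ('a'): no match needed
  Position 6 ('e'): no match needed
  Position 7 ('c'): no match needed
  Position 8 ('d'): no match needed
  Position 9 ('b'): no match needed
All 3 characters matched => is a subsequence

1


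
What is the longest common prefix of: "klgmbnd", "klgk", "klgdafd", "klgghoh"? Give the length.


Words: klgmbnd, klgk, klgdafd, klgghoh
  Position 0: all 'k' => match
  Position 1: all 'l' => match
  Position 2: all 'g' => match
  Position 3: ('m', 'k', 'd', 'g') => mismatch, stop
LCP = "klg" (length 3)

3


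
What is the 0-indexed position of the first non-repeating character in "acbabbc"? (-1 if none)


Input: acbabbc
Character frequencies:
  'a': 2
  'b': 3
  'c': 2
Scanning left to right for freq == 1:
  Position 0 ('a'): freq=2, skip
  Position 1 ('c'): freq=2, skip
  Position 2 ('b'): freq=3, skip
  Position 3 ('a'): freq=2, skip
  Position 4 ('b'): freq=3, skip
  Position 5 ('b'): freq=3, skip
  Position 6 ('c'): freq=2, skip
  No unique character found => answer = -1

-1


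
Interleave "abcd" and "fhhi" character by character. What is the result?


Interleaving "abcd" and "fhhi":
  Position 0: 'a' from first, 'f' from second => "af"
  Position 1: 'b' from first, 'h' from second => "bh"
  Position 2: 'c' from first, 'h' from second => "ch"
  Position 3: 'd' from first, 'i' from second => "di"
Result: afbhchdi

afbhchdi


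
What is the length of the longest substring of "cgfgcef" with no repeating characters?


Input: "cgfgcef"
Sliding window (track last position of each char):
  Position 0 ('c'): window [0,0] length 1 -- new best
  Position 1 ('g'): window [0,1] length 2 -- new best
  Position 2 ('f'): window [0,2] length 3 -- new best
  Position 3 ('g'): repeat (last at 1), move window start to 2
  Position 3 ('g'): window [2,3] length 2
  Position 4 ('c'): window [2,4] length 3
  Position 5 ('e'): window [2,5] length 4 -- new best
  Position 6 ('f'): repeat (last at 2), move window start to 3
  Position 6 ('f'): window [3,6] length 4
Longest substring with no repeats: "fgce" with length 4

4


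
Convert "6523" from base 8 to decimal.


Input: "6523" in base 8
Positional expansion:
  Digit '6' (value 6) x 8^3 = 3072
  Digit '5' (value 5) x 8^2 = 320
  Digit '2' (value 2) x 8^1 = 16
  Digit '3' (value 3) x 8^0 = 3
Sum = 3411

3411


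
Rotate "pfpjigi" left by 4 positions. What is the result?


Input: "pfpjigi", rotate left by 4
First 4 characters: "pfpj"
Remaining characters: "igi"
Concatenate remaining + first: "igi" + "pfpj" = "igipfpj"

igipfpj


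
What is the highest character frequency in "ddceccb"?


Input: ddceccb
Character counts:
  'b': 1
  'c': 3
  'd': 2
  'e': 1
Maximum frequency: 3

3


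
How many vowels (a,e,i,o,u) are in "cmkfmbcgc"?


Input: cmkfmbcgc
Checking each character:
  'c' at position 0: consonant
  'm' at position 1: consonant
  'k' at position 2: consonant
  'f' at position 3: consonant
  'm' at position 4: consonant
  'b' at position 5: consonant
  'c' at position 6: consonant
  'g' at position 7: consonant
  'c' at position 8: consonant
Total vowels: 0

0


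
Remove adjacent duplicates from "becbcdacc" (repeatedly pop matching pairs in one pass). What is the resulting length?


Input: becbcdacc
Stack-based adjacent duplicate removal:
  Read 'b': push. Stack: b
  Read 'e': push. Stack: be
  Read 'c': push. Stack: bec
  Read 'b': push. Stack: becb
  Read 'c': push. Stack: becbc
  Read 'd': push. Stack: becbcd
  Read 'a': push. Stack: becbcda
  Read 'c': push. Stack: becbcdac
  Read 'c': matches stack top 'c' => pop. Stack: becbcda
Final stack: "becbcda" (length 7)

7


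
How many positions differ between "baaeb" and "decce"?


Comparing "baaeb" and "decce" position by position:
  Position 0: 'b' vs 'd' => DIFFER
  Position 1: 'a' vs 'e' => DIFFER
  Position 2: 'a' vs 'c' => DIFFER
  Position 3: 'e' vs 'c' => DIFFER
  Position 4: 'b' vs 'e' => DIFFER
Positions that differ: 5

5


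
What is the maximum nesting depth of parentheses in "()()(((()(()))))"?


Input: "()()(((()(()))))"
Tracking depth:
  Position 0 '(': depth becomes 1
  Position 1 ')': depth becomes 0
  Position 2 '(': depth becomes 1
  Position 3 ')': depth becomes 0
  Position 4 '(': depth becomes 1
  Position 5 '(': depth becomes 2
  Position 6 '(': depth becomes 3
  Position 7 '(': depth becomes 4
  Position 8 ')': depth becomes 3
  Position 9 '(': depth becomes 4
  Position 10 '(': depth becomes 5
  Position 11 ')': depth becomes 4
  Position 12 ')': depth becomes 3
  Position 13 ')': depth becomes 2
  Position 14 ')': depth becomes 1
  Position 15 ')': depth becomes 0
Maximum depth reached: 5

5


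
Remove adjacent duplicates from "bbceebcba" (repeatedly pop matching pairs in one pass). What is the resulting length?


Input: bbceebcba
Stack-based adjacent duplicate removal:
  Read 'b': push. Stack: b
  Read 'b': matches stack top 'b' => pop. Stack: (empty)
  Read 'c': push. Stack: c
  Read 'e': push. Stack: ce
  Read 'e': matches stack top 'e' => pop. Stack: c
  Read 'b': push. Stack: cb
  Read 'c': push. Stack: cbc
  Read 'b': push. Stack: cbcb
  Read 'a': push. Stack: cbcba
Final stack: "cbcba" (length 5)

5


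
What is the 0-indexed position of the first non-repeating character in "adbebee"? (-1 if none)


Input: adbebee
Character frequencies:
  'a': 1
  'b': 2
  'd': 1
  'e': 3
Scanning left to right for freq == 1:
  Position 0 ('a'): unique! => answer = 0

0


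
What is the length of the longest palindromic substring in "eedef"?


Input: "eedef"
Checking substrings for palindromes:
  [1:4] "ede" (len 3) => palindrome
  [0:2] "ee" (len 2) => palindrome
Longest palindromic substring: "ede" with length 3

3


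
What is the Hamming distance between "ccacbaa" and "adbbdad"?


Comparing "ccacbaa" and "adbbdad" position by position:
  Position 0: 'c' vs 'a' => differ
  Position 1: 'c' vs 'd' => differ
  Position 2: 'a' vs 'b' => differ
  Position 3: 'c' vs 'b' => differ
  Position 4: 'b' vs 'd' => differ
  Position 5: 'a' vs 'a' => same
  Position 6: 'a' vs 'd' => differ
Total differences (Hamming distance): 6

6


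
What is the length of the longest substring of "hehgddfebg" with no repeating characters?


Input: "hehgddfebg"
Sliding window (track last position of each char):
  Position 0 ('h'): window [0,0] length 1 -- new best
  Position 1 ('e'): window [0,1] length 2 -- new best
  Position 2 ('h'): repeat (last at 0), move window start to 1
  Position 2 ('h'): window [1,2] length 2
  Position 3 ('g'): window [1,3] length 3 -- new best
  Position 4 ('d'): window [1,4] length 4 -- new best
  Position 5 ('d'): repeat (last at 4), move window start to 5
  Position 5 ('d'): window [5,5] length 1
  Position 6 ('f'): window [5,6] length 2
  Position 7 ('e'): window [5,7] length 3
  Position 8 ('b'): window [5,8] length 4
  Position 9 ('g'): window [5,9] length 5 -- new best
Longest substring with no repeats: "dfebg" with length 5

5


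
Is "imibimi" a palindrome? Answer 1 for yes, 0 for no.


Input: imibimi
Reversed: imibimi
  Compare pos 0 ('i') with pos 6 ('i'): match
  Compare pos 1 ('m') with pos 5 ('m'): match
  Compare pos 2 ('i') with pos 4 ('i'): match
Result: palindrome

1


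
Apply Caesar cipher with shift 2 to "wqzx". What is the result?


Caesar cipher: shift "wqzx" by 2
  'w' (pos 22) + 2 = pos 24 = 'y'
  'q' (pos 16) + 2 = pos 18 = 's'
  'z' (pos 25) + 2 = pos 1 = 'b'
  'x' (pos 23) + 2 = pos 25 = 'z'
Result: ysbz

ysbz


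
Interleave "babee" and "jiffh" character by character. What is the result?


Interleaving "babee" and "jiffh":
  Position 0: 'b' from first, 'j' from second => "bj"
  Position 1: 'a' from first, 'i' from second => "ai"
  Position 2: 'b' from first, 'f' from second => "bf"
  Position 3: 'e' from first, 'f' from second => "ef"
  Position 4: 'e' from first, 'h' from second => "eh"
Result: bjaibfefeh

bjaibfefeh


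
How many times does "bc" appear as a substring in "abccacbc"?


Searching for "bc" in "abccacbc"
Scanning each position:
  Position 0: "ab" => no
  Position 1: "bc" => MATCH
  Position 2: "cc" => no
  Position 3: "ca" => no
  Position 4: "ac" => no
  Position 5: "cb" => no
  Position 6: "bc" => MATCH
Total occurrences: 2

2


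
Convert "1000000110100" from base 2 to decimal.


Input: "1000000110100" in base 2
Positional expansion:
  Digit '1' (value 1) x 2^12 = 4096
  Digit '0' (value 0) x 2^11 = 0
  Digit '0' (value 0) x 2^10 = 0
  Digit '0' (value 0) x 2^9 = 0
  Digit '0' (value 0) x 2^8 = 0
  Digit '0' (value 0) x 2^7 = 0
  Digit '0' (value 0) x 2^6 = 0
  Digit '1' (value 1) x 2^5 = 32
  Digit '1' (value 1) x 2^4 = 16
  Digit '0' (value 0) x 2^3 = 0
  Digit '1' (value 1) x 2^2 = 4
  Digit '0' (value 0) x 2^1 = 0
  Digit '0' (value 0) x 2^0 = 0
Sum = 4148

4148


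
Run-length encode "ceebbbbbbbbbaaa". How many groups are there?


Input: ceebbbbbbbbbaaa
Scanning for consecutive runs:
  Group 1: 'c' x 1 (positions 0-0)
  Group 2: 'e' x 2 (positions 1-2)
  Group 3: 'b' x 9 (positions 3-11)
  Group 4: 'a' x 3 (positions 12-14)
Total groups: 4

4


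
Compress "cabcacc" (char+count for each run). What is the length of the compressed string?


Input: cabcacc
Runs:
  'c' x 1 => "c1"
  'a' x 1 => "a1"
  'b' x 1 => "b1"
  'c' x 1 => "c1"
  'a' x 1 => "a1"
  'c' x 2 => "c2"
Compressed: "c1a1b1c1a1c2"
Compressed length: 12

12


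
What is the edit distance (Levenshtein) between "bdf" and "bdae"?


Computing edit distance: "bdf" -> "bdae"
DP table:
           b    d    a    e
      0    1    2    3    4
  b   1    0    1    2    3
  d   2    1    0    1    2
  f   3    2    1    1    2
Edit distance = dp[3][4] = 2

2


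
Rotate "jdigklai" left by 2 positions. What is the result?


Input: "jdigklai", rotate left by 2
First 2 characters: "jd"
Remaining characters: "igklai"
Concatenate remaining + first: "igklai" + "jd" = "igklaijd"

igklaijd


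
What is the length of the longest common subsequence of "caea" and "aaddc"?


LCS of "caea" and "aaddc"
DP table:
           a    a    d    d    c
      0    0    0    0    0    0
  c   0    0    0    0    0    1
  a   0    1    1    1    1    1
  e   0    1    1    1    1    1
  a   0    1    2    2    2    2
LCS length = dp[4][5] = 2

2
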